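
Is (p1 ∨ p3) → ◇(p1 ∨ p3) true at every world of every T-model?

Valid in T

Tableau for the negation ¬((p1 ∨ p3) → ◇(p1 ∨ p3)):
1. ¬((p1 ∨ p3) → ◇(p1 ∨ p3)), w0
2. p1 ∨ p3, w0   [¬→-rule on 1]
3. ¬◇(p1 ∨ p3), w0   [¬→-rule on 1]
4. ¬(p1 ∨ p3), w0   [¬◇-rule on 3 via w0Rw0]
5. ¬p1, w0   [¬∨-rule on 4]
6. ¬p3, w0   [¬∨-rule on 4]
7. p3, w0   [∨-rule on 2 (branches; this branch)]
Accessibility: w0Rw0
Branch closes: p3 and ¬p3 both at w0.
Every branch of the negation's tableau closes; the branch above is one of them.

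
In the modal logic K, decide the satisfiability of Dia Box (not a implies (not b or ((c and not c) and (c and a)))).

1. Dia Box (not a implies (not b or ((c and not c) and (c and a)))), u
2. Box (not a implies (not b or ((c and not c) and (c and a)))), v
Accessibility: uRv

Satisfiable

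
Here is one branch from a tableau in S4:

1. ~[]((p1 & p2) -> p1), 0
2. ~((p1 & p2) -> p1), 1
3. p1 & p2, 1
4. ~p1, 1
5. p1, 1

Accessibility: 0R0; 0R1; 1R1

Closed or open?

Both p1 and ~p1 appear at 1.

Yes, closed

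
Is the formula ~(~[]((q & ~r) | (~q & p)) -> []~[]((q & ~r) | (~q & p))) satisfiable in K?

1. ~(~[]((q & ~r) | (~q & p)) -> []~[]((q & ~r) | (~q & p))), u
2. ~[]((q & ~r) | (~q & p)), u
3. ~[]~[]((q & ~r) | (~q & p)), u
4. ~((q & ~r) | (~q & p)), v
5. ~(q & ~r), v
6. ~(~q & p), v
7. r, v
8. ~p, v
9. []((q & ~r) | (~q & p)), w
Accessibility: uRv, uRw

Satisfiable (open branch found)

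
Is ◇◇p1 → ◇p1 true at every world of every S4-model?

Tableau for the negation ¬(◇◇p1 → ◇p1):
1. ¬(◇◇p1 → ◇p1), w0
2. ◇◇p1, w0
3. ¬◇p1, w0
4. ¬p1, w0
5. ◇p1, w1
6. ¬p1, w1
7. p1, w2
8. ¬p1, w2
Accessibility: w0Rw0, w0Rw1, w0Rw2, w1Rw1, w1Rw2, w2Rw2
Branch closes: p1 and ¬p1 both at w2.
Every branch of the negation's tableau closes; the branch above is one of them.

Valid in S4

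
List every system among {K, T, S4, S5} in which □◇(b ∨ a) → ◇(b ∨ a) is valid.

T-tableau for the negation ¬(□◇(b ∨ a) → ◇(b ∨ a)):
1. ¬(□◇(b ∨ a) → ◇(b ∨ a)), w0
2. □◇(b ∨ a), w0
3. ¬◇(b ∨ a), w0
4. ◇(b ∨ a), w0
5. ¬(b ∨ a), w0
6. ¬b, w0
7. ¬a, w0
8. b ∨ a, w1
9. ◇(b ∨ a), w1
10. ¬(b ∨ a), w1
11. ¬b, w1
12. ¬a, w1
13. a, w1
Accessibility: w0Rw0, w0Rw1, w1Rw1
Branch closes: a and ¬a both at w1.
Every branch closes (one shown): valid in T, hence also in S4, S5 (every theorem of T is a theorem of S4 and S5).
K-tableau for the negation ¬(□◇(b ∨ a) → ◇(b ∨ a)):
1. ¬(□◇(b ∨ a) → ◇(b ∨ a)), w0
2. □◇(b ∨ a), w0
3. ¬◇(b ∨ a), w0
Complete open branch: countermodel on a K-frame, so not valid in K.

T, S4, S5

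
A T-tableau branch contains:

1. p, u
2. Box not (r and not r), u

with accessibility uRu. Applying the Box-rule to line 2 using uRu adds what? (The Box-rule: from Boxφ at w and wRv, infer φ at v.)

not (r and not r), u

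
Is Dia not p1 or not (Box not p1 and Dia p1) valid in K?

Valid in K

Tableau for the negation not (Dia not p1 or not (Box not p1 and Dia p1)):
1. not (Dia not p1 or not (Box not p1 and Dia p1)), 0
2. not Dia not p1, 0
3. Box not p1 and Dia p1, 0
4. Box not p1, 0
5. Dia p1, 0
6. p1, 1
7. not p1, 1
Accessibility: 0R1
Branch closes: p1 and not p1 both at 1.
Every branch of the negation's tableau closes; the branch above is one of them.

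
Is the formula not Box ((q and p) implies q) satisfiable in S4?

No, unsatisfiable

1. not Box ((q and p) implies q), u
2. not ((q and p) implies q), v
3. q and p, v
4. not q, v
5. q, v
6. p, v
Accessibility: uRu, uRv, vRv
Branch closes: q and not q both at v.
All branches of the tableau close; one closing branch shown above.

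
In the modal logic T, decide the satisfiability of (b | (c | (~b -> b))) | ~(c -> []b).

Satisfiable

1. (b | (c | (~b -> b))) | ~(c -> []b), w0
2. ~(c -> []b), w0
3. c, w0
4. ~[]b, w0
5. ~b, w1
Accessibility: w0Rw0, w0Rw1, w1Rw1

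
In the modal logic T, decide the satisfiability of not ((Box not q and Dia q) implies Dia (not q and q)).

Unsatisfiable

1. not ((Box not q and Dia q) implies Dia (not q and q)), 0
2. Box not q and Dia q, 0   [neg-implies-rule on 1]
3. not Dia (not q and q), 0   [neg-implies-rule on 1]
4. Box not q, 0   [and-rule on 2]
5. Dia q, 0   [and-rule on 2]
6. not (not q and q), 0   [neg-Dia-rule on 3 via 0R0]
7. not q, 0   [Box-rule on 4 via 0R0]
8. q, 1   [Dia-rule on 5: fresh world 1, 0R1]
9. not (not q and q), 1   [neg-Dia-rule on 3 via 0R1]
10. not q, 1   [Box-rule on 4 via 0R1]
Accessibility: 0R0, 0R1, 1R1
Branch closes: q and not q both at 1.
Every branch closes; the branch above is one of them.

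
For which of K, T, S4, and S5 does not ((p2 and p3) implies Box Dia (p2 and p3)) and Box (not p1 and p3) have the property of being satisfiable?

K, T, S4

S4-tableau for the formula:
1. not ((p2 and p3) implies Box Dia (p2 and p3)) and Box (not p1 and p3), w0
2. not ((p2 and p3) implies Box Dia (p2 and p3)), w0   [and-rule on 1]
3. Box (not p1 and p3), w0   [and-rule on 1]
4. p2 and p3, w0   [neg-implies-rule on 2]
5. not Box Dia (p2 and p3), w0   [neg-implies-rule on 2]
6. p2, w0   [and-rule on 4]
7. p3, w0   [and-rule on 4]
8. not p1 and p3, w0   [Box-rule on 3 via w0Rw0]
9. not p1, w0   [and-rule on 8]
10. not Dia (p2 and p3), w1   [neg-Box-rule on 5: fresh world w1, w0Rw1]
11. not p1 and p3, w1   [Box-rule on 3 via w0Rw1]
12. not p1, w1   [and-rule on 11]
13. p3, w1   [and-rule on 11]
14. not (p2 and p3), w1   [neg-Dia-rule on 10 via w1Rw1]
15. not p2, w1   [neg-and-rule on 14 (branches; this branch)]
Accessibility: w0Rw0, w0Rw1, w1Rw1
Complete open branch: satisfiable in S4, hence also in K, T (this S4-model is also a K-model and a T-model).
S5-tableau for the formula:
1. not ((p2 and p3) implies Box Dia (p2 and p3)) and Box (not p1 and p3), w0
2. not ((p2 and p3) implies Box Dia (p2 and p3)), w0   [and-rule on 1]
3. Box (not p1 and p3), w0   [and-rule on 1]
4. p2 and p3, w0   [neg-implies-rule on 2]
5. not Box Dia (p2 and p3), w0   [neg-implies-rule on 2]
6. p2, w0   [and-rule on 4]
7. p3, w0   [and-rule on 4]
8. not p1 and p3, w0   [Box-rule on 3 via w0Rw0]
9. not p1, w0   [and-rule on 8]
10. not Dia (p2 and p3), w1   [neg-Box-rule on 5: fresh world w1, w0Rw1]
11. not p1 and p3, w1   [Box-rule on 3 via w0Rw1]
12. not p1, w1   [and-rule on 11]
13. p3, w1   [and-rule on 11]
14. not (p2 and p3), w0   [neg-Dia-rule on 10 via w1Rw0]
15. not (p2 and p3), w1   [neg-Dia-rule on 10 via w1Rw1]
16. not p3, w0   [neg-and-rule on 14 (branches; this branch)]
Accessibility: w0Rw0, w0Rw1, w1Rw0, w1Rw1
Branch closes: p3 and not p3 both at w0.
Every branch closes (one shown): unsatisfiable in S5.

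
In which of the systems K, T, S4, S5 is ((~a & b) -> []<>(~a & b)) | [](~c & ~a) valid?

S4-tableau for the negation ~(((~a & b) -> []<>(~a & b)) | [](~c & ~a)):
1. ~(((~a & b) -> []<>(~a & b)) | [](~c & ~a)), w0
2. ~((~a & b) -> []<>(~a & b)), w0   [~|-rule on 1]
3. ~[](~c & ~a), w0   [~|-rule on 1]
4. ~a & b, w0   [~->-rule on 2]
5. ~[]<>(~a & b), w0   [~->-rule on 2]
6. ~a, w0   [&-rule on 4]
7. b, w0   [&-rule on 4]
8. ~(~c & ~a), w1   [~[]-rule on 3: fresh world w1, w0Rw1]
9. a, w1   [~&-rule on 8 (branches; this branch)]
10. ~<>(~a & b), w2   [~[]-rule on 5: fresh world w2, w0Rw2]
11. ~(~a & b), w2   [~<>-rule on 10 via w2Rw2]
12. ~b, w2   [~&-rule on 11 (branches; this branch)]
Accessibility: w0Rw0, w0Rw1, w0Rw2, w1Rw1, w2Rw2
Complete open branch: countermodel on an S4-frame, so not valid in S4, nor in K, T (the same frame is also a K-frame and a T-frame).
S5-tableau for the negation ~(((~a & b) -> []<>(~a & b)) | [](~c & ~a)):
1. ~(((~a & b) -> []<>(~a & b)) | [](~c & ~a)), w0
2. ~((~a & b) -> []<>(~a & b)), w0   [~|-rule on 1]
3. ~[](~c & ~a), w0   [~|-rule on 1]
4. ~a & b, w0   [~->-rule on 2]
5. ~[]<>(~a & b), w0   [~->-rule on 2]
6. ~a, w0   [&-rule on 4]
7. b, w0   [&-rule on 4]
8. ~(~c & ~a), w1   [~[]-rule on 3: fresh world w1, w0Rw1]
9. a, w1   [~&-rule on 8 (branches; this branch)]
10. ~<>(~a & b), w2   [~[]-rule on 5: fresh world w2, w0Rw2]
11. ~(~a & b), w0   [~<>-rule on 10 via w2Rw0]
12. ~(~a & b), w1   [~<>-rule on 10 via w2Rw1]
13. ~(~a & b), w2   [~<>-rule on 10 via w2Rw2]
14. ~b, w0   [~&-rule on 11 (branches; this branch)]
Accessibility: w0Rw0, w0Rw1, w0Rw2, w1Rw0, w1Rw1, w1Rw2, w2Rw0, w2Rw1, w2Rw2
Branch closes: b and ~b both at w0.
Every branch closes (one shown): valid in S5.

S5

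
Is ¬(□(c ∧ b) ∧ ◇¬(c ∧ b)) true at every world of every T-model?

Yes, valid

Tableau for the negation □(c ∧ b) ∧ ◇¬(c ∧ b):
1. □(c ∧ b) ∧ ◇¬(c ∧ b), w0
2. □(c ∧ b), w0
3. ◇¬(c ∧ b), w0
4. c ∧ b, w0
5. c, w0
6. b, w0
7. ¬(c ∧ b), w1
8. c ∧ b, w1
9. c, w1
10. b, w1
11. ¬b, w1
Accessibility: w0Rw0, w0Rw1, w1Rw1
Branch closes: b and ¬b both at w1.
All branches of the negation close; one closing branch shown above.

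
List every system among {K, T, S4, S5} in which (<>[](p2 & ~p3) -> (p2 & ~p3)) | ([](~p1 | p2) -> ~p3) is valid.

S5

S4-tableau for the negation ~((<>[](p2 & ~p3) -> (p2 & ~p3)) | ([](~p1 | p2) -> ~p3)):
1. ~((<>[](p2 & ~p3) -> (p2 & ~p3)) | ([](~p1 | p2) -> ~p3)), w0
2. ~(<>[](p2 & ~p3) -> (p2 & ~p3)), w0
3. ~([](~p1 | p2) -> ~p3), w0
4. <>[](p2 & ~p3), w0
5. ~(p2 & ~p3), w0
6. [](~p1 | p2), w0
7. p3, w0
8. ~p1 | p2, w0
9. p2, w0
10. [](p2 & ~p3), w1
11. ~p1 | p2, w1
12. p2 & ~p3, w1
13. p2, w1
14. ~p3, w1
Accessibility: w0Rw0, w0Rw1, w1Rw1
Complete open branch: countermodel on an S4-frame, so not valid in S4, nor in K, T (the same frame is also a K-frame and a T-frame).
S5-tableau for the negation ~((<>[](p2 & ~p3) -> (p2 & ~p3)) | ([](~p1 | p2) -> ~p3)):
1. ~((<>[](p2 & ~p3) -> (p2 & ~p3)) | ([](~p1 | p2) -> ~p3)), w0
2. ~(<>[](p2 & ~p3) -> (p2 & ~p3)), w0
3. ~([](~p1 | p2) -> ~p3), w0
4. <>[](p2 & ~p3), w0
5. ~(p2 & ~p3), w0
6. [](~p1 | p2), w0
7. p3, w0
8. ~p1 | p2, w0
9. p2, w0
10. [](p2 & ~p3), w1
11. ~p1 | p2, w1
12. p2 & ~p3, w0
13. ~p3, w0
Accessibility: w0Rw0, w0Rw1, w1Rw0, w1Rw1
Branch closes: p3 and ~p3 both at w0.
Every branch closes (one shown): valid in S5.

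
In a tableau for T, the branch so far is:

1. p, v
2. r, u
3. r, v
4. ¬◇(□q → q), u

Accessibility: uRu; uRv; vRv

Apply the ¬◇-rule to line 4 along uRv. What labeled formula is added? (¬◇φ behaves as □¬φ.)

¬◇φ behaves as □¬φ: propagate the negated body to each accessible world.

¬(□q → q), v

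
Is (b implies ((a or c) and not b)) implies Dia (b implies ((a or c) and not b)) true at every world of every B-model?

Valid in B

Tableau for the negation not ((b implies ((a or c) and not b)) implies Dia (b implies ((a or c) and not b))):
1. not ((b implies ((a or c) and not b)) implies Dia (b implies ((a or c) and not b))), u
2. b implies ((a or c) and not b), u
3. not Dia (b implies ((a or c) and not b)), u
4. not (b implies ((a or c) and not b)), u
5. b, u
6. not ((a or c) and not b), u
7. (a or c) and not b, u
8. a or c, u
9. not b, u
Accessibility: uRu
Branch closes: b and not b both at u.
Every branch of the negation's tableau closes; the branch above is one of them.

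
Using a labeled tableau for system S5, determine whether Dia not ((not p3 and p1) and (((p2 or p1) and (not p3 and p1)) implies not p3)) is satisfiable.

1. Dia not ((not p3 and p1) and (((p2 or p1) and (not p3 and p1)) implies not p3)), u
2. not ((not p3 and p1) and (((p2 or p1) and (not p3 and p1)) implies not p3)), v   [Dia-rule on 1: fresh world v, uRv]
3. not (not p3 and p1), v   [neg-and-rule on 2 (branches; this branch)]
4. not p1, v   [neg-and-rule on 3 (branches; this branch)]
Accessibility: uRu, uRv, vRu, vRv

Yes, satisfiable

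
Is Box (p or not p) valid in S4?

Tableau for the negation not Box (p or not p):
1. not Box (p or not p), w0
2. not (p or not p), w1   [neg-Box-rule on 1: fresh world w1, w0Rw1]
3. not p, w1   [neg-or-rule on 2]
4. p, w1   [neg-or-rule on 2]
Accessibility: w0Rw0, w0Rw1, w1Rw1
Branch closes: p and not p both at w1.
All branches of the negation close; one closing branch shown above.

Valid in S4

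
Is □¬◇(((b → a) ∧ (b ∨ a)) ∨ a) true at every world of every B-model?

Not valid

Tableau for the negation ¬□¬◇(((b → a) ∧ (b ∨ a)) ∨ a):
1. ¬□¬◇(((b → a) ∧ (b ∨ a)) ∨ a), w0
2. ◇(((b → a) ∧ (b ∨ a)) ∨ a), w1
3. ((b → a) ∧ (b ∨ a)) ∨ a, w2
4. a, w2
Accessibility: w0Rw0, w0Rw1, w1Rw0, w1Rw1, w1Rw2, w2Rw1, w2Rw2
The negation has an open branch (countermodel exists).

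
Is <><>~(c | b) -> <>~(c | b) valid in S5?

Valid

Tableau for the negation ~(<><>~(c | b) -> <>~(c | b)):
1. ~(<><>~(c | b) -> <>~(c | b)), 0
2. <><>~(c | b), 0
3. ~<>~(c | b), 0
4. c | b, 0
5. b, 0
6. <>~(c | b), 1
7. c | b, 1
8. b, 1
9. ~(c | b), 2
10. ~c, 2
11. ~b, 2
12. c | b, 2
13. b, 2
Accessibility: 0R0, 0R1, 0R2, 1R0, 1R1, 1R2, 2R0, 2R1, 2R2
Branch closes: b and ~b both at 2.
Every branch of the negation's tableau closes; the branch above is one of them.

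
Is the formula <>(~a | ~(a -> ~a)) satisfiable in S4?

1. <>(~a | ~(a -> ~a)), u
2. ~a | ~(a -> ~a), v   [<>-rule on 1: fresh world v, uRv]
3. ~(a -> ~a), v   [|-rule on 2 (branches; this branch)]
4. a, v   [~->-rule on 3]
Accessibility: uRu, uRv, vRv

Satisfiable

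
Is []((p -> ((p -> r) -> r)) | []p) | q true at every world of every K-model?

Yes, valid

Tableau for the negation ~([]((p -> ((p -> r) -> r)) | []p) | q):
1. ~([]((p -> ((p -> r) -> r)) | []p) | q), 0
2. ~[]((p -> ((p -> r) -> r)) | []p), 0
3. ~q, 0
4. ~((p -> ((p -> r) -> r)) | []p), 1
5. ~(p -> ((p -> r) -> r)), 1
6. ~[]p, 1
7. p, 1
8. ~((p -> r) -> r), 1
9. p -> r, 1
10. ~r, 1
11. r, 1
Accessibility: 0R1
Branch closes: r and ~r both at 1.
Every branch of the negation's tableau closes; the branch above is one of them.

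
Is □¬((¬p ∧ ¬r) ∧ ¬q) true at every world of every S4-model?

Tableau for the negation ¬□¬((¬p ∧ ¬r) ∧ ¬q):
1. ¬□¬((¬p ∧ ¬r) ∧ ¬q), u
2. (¬p ∧ ¬r) ∧ ¬q, v
3. ¬p ∧ ¬r, v
4. ¬q, v
5. ¬p, v
6. ¬r, v
Accessibility: uRu, uRv, vRv
The negation has an open branch (countermodel exists).

No, not valid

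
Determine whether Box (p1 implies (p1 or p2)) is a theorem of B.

Valid

Tableau for the negation not Box (p1 implies (p1 or p2)):
1. not Box (p1 implies (p1 or p2)), w0
2. not (p1 implies (p1 or p2)), w1   [neg-Box-rule on 1: fresh world w1, w0Rw1]
3. p1, w1   [neg-implies-rule on 2]
4. not (p1 or p2), w1   [neg-implies-rule on 2]
5. not p1, w1   [neg-or-rule on 4]
6. not p2, w1   [neg-or-rule on 4]
Accessibility: w0Rw0, w0Rw1, w1Rw0, w1Rw1
Branch closes: p1 and not p1 both at w1.
All branches of the negation close; one closing branch shown above.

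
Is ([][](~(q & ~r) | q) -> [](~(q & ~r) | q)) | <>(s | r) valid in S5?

Valid in S5

Tableau for the negation ~(([][](~(q & ~r) | q) -> [](~(q & ~r) | q)) | <>(s | r)):
1. ~(([][](~(q & ~r) | q) -> [](~(q & ~r) | q)) | <>(s | r)), 0
2. ~([][](~(q & ~r) | q) -> [](~(q & ~r) | q)), 0   [~|-rule on 1]
3. ~<>(s | r), 0   [~|-rule on 1]
4. [][](~(q & ~r) | q), 0   [~->-rule on 2]
5. ~[](~(q & ~r) | q), 0   [~->-rule on 2]
6. ~(s | r), 0   [~<>-rule on 3 via 0R0]
7. ~s, 0   [~|-rule on 6]
8. ~r, 0   [~|-rule on 6]
9. [](~(q & ~r) | q), 0   [[]-rule on 4 via 0R0]
10. ~(q & ~r) | q, 0   [[]-rule on 9 via 0R0]
11. ~(q & ~r), 0   [|-rule on 10 (branches; this branch)]
12. ~q, 0   [~&-rule on 11 (branches; this branch)]
13. ~(~(q & ~r) | q), 1   [~[]-rule on 5: fresh world 1, 0R1]
14. q & ~r, 1   [~|-rule on 13]
15. ~q, 1   [~|-rule on 13]
16. q, 1   [&-rule on 14]
17. ~r, 1   [&-rule on 14]
Accessibility: 0R0, 0R1, 1R0, 1R1
Branch closes: q and ~q both at 1.
Every branch of the negation's tableau closes; the branch above is one of them.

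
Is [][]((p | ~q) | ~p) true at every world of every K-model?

Valid in K

Tableau for the negation ~[][]((p | ~q) | ~p):
1. ~[][]((p | ~q) | ~p), u
2. ~[]((p | ~q) | ~p), v
3. ~((p | ~q) | ~p), w
4. ~(p | ~q), w
5. p, w
6. ~p, w
7. q, w
Accessibility: uRv, vRw
Branch closes: p and ~p both at w.
Every branch of the negation's tableau closes; the branch above is one of them.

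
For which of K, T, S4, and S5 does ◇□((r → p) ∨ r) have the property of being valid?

T-tableau for the negation ¬◇□((r → p) ∨ r):
1. ¬◇□((r → p) ∨ r), 0
2. ¬□((r → p) ∨ r), 0
3. ¬((r → p) ∨ r), 1
4. ¬(r → p), 1
5. ¬r, 1
6. r, 1
7. ¬p, 1
Accessibility: 0R0, 0R1, 1R1
Branch closes: r and ¬r both at 1.
Every branch closes (one shown): valid in T, hence also in S4, S5 (every theorem of T is a theorem of S4 and S5).
K-tableau for the negation ¬◇□((r → p) ∨ r):
1. ¬◇□((r → p) ∨ r), 0
Complete open branch: countermodel on a K-frame, so not valid in K.

T, S4, S5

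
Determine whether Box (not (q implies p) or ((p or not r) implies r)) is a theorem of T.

Tableau for the negation not Box (not (q implies p) or ((p or not r) implies r)):
1. not Box (not (q implies p) or ((p or not r) implies r)), w0
2. not (not (q implies p) or ((p or not r) implies r)), w1
3. q implies p, w1
4. not ((p or not r) implies r), w1
5. p or not r, w1
6. not r, w1
7. p, w1
Accessibility: w0Rw0, w0Rw1, w1Rw1
The negation has an open branch (countermodel exists).

No, not valid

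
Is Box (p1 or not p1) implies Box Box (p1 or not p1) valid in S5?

Tableau for the negation not (Box (p1 or not p1) implies Box Box (p1 or not p1)):
1. not (Box (p1 or not p1) implies Box Box (p1 or not p1)), w0
2. Box (p1 or not p1), w0
3. not Box Box (p1 or not p1), w0
4. p1 or not p1, w0
5. not p1, w0
6. not Box (p1 or not p1), w1
7. p1 or not p1, w1
8. not p1, w1
9. not (p1 or not p1), w2
10. not p1, w2
11. p1, w2
Accessibility: w0Rw0, w0Rw1, w0Rw2, w1Rw0, w1Rw1, w1Rw2, w2Rw0, w2Rw1, w2Rw2
Branch closes: p1 and not p1 both at w2.
Every branch of the negation's tableau closes; the branch above is one of them.

Valid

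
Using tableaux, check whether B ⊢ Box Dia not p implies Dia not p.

Tableau for the negation not (Box Dia not p implies Dia not p):
1. not (Box Dia not p implies Dia not p), 0
2. Box Dia not p, 0
3. not Dia not p, 0
4. Dia not p, 0
5. p, 0
6. not p, 1
7. Dia not p, 1
8. p, 1
Accessibility: 0R0, 0R1, 1R0, 1R1
Branch closes: p and not p both at 1.
Every branch of the negation's tableau closes; the branch above is one of them.

Valid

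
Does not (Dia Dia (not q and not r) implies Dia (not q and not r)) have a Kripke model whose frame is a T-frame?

Satisfiable (open branch found)

1. not (Dia Dia (not q and not r) implies Dia (not q and not r)), w0
2. Dia Dia (not q and not r), w0
3. not Dia (not q and not r), w0
4. not (not q and not r), w0
5. r, w0
6. Dia (not q and not r), w1
7. not (not q and not r), w1
8. r, w1
9. not q and not r, w2
10. not q, w2
11. not r, w2
Accessibility: w0Rw0, w0Rw1, w1Rw1, w1Rw2, w2Rw2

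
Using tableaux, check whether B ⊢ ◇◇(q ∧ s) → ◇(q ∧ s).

Tableau for the negation ¬(◇◇(q ∧ s) → ◇(q ∧ s)):
1. ¬(◇◇(q ∧ s) → ◇(q ∧ s)), w0
2. ◇◇(q ∧ s), w0
3. ¬◇(q ∧ s), w0
4. ¬(q ∧ s), w0
5. ¬s, w0
6. ◇(q ∧ s), w1
7. ¬(q ∧ s), w1
8. ¬s, w1
9. q ∧ s, w2
10. q, w2
11. s, w2
Accessibility: w0Rw0, w0Rw1, w1Rw0, w1Rw1, w1Rw2, w2Rw1, w2Rw2
The negation has an open branch (countermodel exists).

No, not valid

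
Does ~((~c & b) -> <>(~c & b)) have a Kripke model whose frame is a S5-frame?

1. ~((~c & b) -> <>(~c & b)), u
2. ~c & b, u
3. ~<>(~c & b), u
4. ~c, u
5. b, u
6. ~(~c & b), u
7. ~b, u
Accessibility: uRu
Branch closes: b and ~b both at u.
Every branch closes; the branch above is one of them.

No, unsatisfiable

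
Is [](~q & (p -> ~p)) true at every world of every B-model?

Not valid

Tableau for the negation ~[](~q & (p -> ~p)):
1. ~[](~q & (p -> ~p)), w0
2. ~(~q & (p -> ~p)), w1   [~[]-rule on 1: fresh world w1, w0Rw1]
3. ~(p -> ~p), w1   [~&-rule on 2 (branches; this branch)]
4. p, w1   [~->-rule on 3]
Accessibility: w0Rw0, w0Rw1, w1Rw0, w1Rw1
The negation has an open branch (countermodel exists).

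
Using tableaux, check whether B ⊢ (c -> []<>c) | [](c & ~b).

Valid in B

Tableau for the negation ~((c -> []<>c) | [](c & ~b)):
1. ~((c -> []<>c) | [](c & ~b)), w0
2. ~(c -> []<>c), w0   [~|-rule on 1]
3. ~[](c & ~b), w0   [~|-rule on 1]
4. c, w0   [~->-rule on 2]
5. ~[]<>c, w0   [~->-rule on 2]
6. ~(c & ~b), w1   [~[]-rule on 3: fresh world w1, w0Rw1]
7. b, w1   [~&-rule on 6 (branches; this branch)]
8. ~<>c, w2   [~[]-rule on 5: fresh world w2, w0Rw2]
9. ~c, w0   [~<>-rule on 8 via w2Rw0]
Accessibility: w0Rw0, w0Rw1, w0Rw2, w1Rw0, w1Rw1, w2Rw0, w2Rw2
Branch closes: c and ~c both at w0.
Every branch of the negation's tableau closes; the branch above is one of them.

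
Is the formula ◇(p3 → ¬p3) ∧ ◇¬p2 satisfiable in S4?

1. ◇(p3 → ¬p3) ∧ ◇¬p2, u
2. ◇(p3 → ¬p3), u   [∧-rule on 1]
3. ◇¬p2, u   [∧-rule on 1]
4. p3 → ¬p3, v   [◇-rule on 2: fresh world v, uRv]
5. ¬p3, v   [→-rule on 4 (branches; this branch)]
6. ¬p2, w   [◇-rule on 3: fresh world w, uRw]
Accessibility: uRu, uRv, uRw, vRv, wRw

Satisfiable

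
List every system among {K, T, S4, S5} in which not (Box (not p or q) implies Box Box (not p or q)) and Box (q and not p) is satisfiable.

K, T

S4-tableau for the formula:
1. not (Box (not p or q) implies Box Box (not p or q)) and Box (q and not p), w0
2. not (Box (not p or q) implies Box Box (not p or q)), w0
3. Box (q and not p), w0
4. Box (not p or q), w0
5. not Box Box (not p or q), w0
6. q and not p, w0
7. q, w0
8. not p, w0
9. not p or q, w0
10. not Box (not p or q), w1
11. q and not p, w1
12. q, w1
13. not p, w1
14. not p or q, w1
15. not (not p or q), w2
16. p, w2
17. not q, w2
18. q and not p, w2
19. q, w2
20. not p, w2
Accessibility: w0Rw0, w0Rw1, w0Rw2, w1Rw1, w1Rw2, w2Rw2
Branch closes: q and not q both at w2.
Every branch closes (one shown): unsatisfiable in S4, hence also in S5 (every S5-frame is an S4-frame).
T-tableau for the formula:
1. not (Box (not p or q) implies Box Box (not p or q)) and Box (q and not p), w0
2. not (Box (not p or q) implies Box Box (not p or q)), w0
3. Box (q and not p), w0
4. Box (not p or q), w0
5. not Box Box (not p or q), w0
6. q and not p, w0
7. q, w0
8. not p, w0
9. not p or q, w0
10. not Box (not p or q), w1
11. q and not p, w1
12. q, w1
13. not p, w1
14. not p or q, w1
15. not (not p or q), w2
16. p, w2
17. not q, w2
Accessibility: w0Rw0, w0Rw1, w1Rw1, w1Rw2, w2Rw2
Complete open branch: satisfiable in T, hence also in K (this T-model is also a K-model).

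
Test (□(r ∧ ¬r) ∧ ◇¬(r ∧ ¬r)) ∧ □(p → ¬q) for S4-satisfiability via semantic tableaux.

1. (□(r ∧ ¬r) ∧ ◇¬(r ∧ ¬r)) ∧ □(p → ¬q), u
2. □(r ∧ ¬r) ∧ ◇¬(r ∧ ¬r), u
3. □(p → ¬q), u
4. □(r ∧ ¬r), u
5. ◇¬(r ∧ ¬r), u
6. p → ¬q, u
7. r ∧ ¬r, u
8. r, u
9. ¬r, u
Accessibility: uRu
Branch closes: r and ¬r both at u.
(One branch shown.) All branches close.

No, unsatisfiable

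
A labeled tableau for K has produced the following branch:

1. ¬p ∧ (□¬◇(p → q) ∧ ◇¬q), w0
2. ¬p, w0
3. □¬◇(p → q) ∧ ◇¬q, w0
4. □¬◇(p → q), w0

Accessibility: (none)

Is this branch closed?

No atom appears with both signs at the same world.

Not closed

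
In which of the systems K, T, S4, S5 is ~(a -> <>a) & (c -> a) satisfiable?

K

T-tableau for the formula:
1. ~(a -> <>a) & (c -> a), 0
2. ~(a -> <>a), 0
3. c -> a, 0
4. a, 0
5. ~<>a, 0
6. ~a, 0
Accessibility: 0R0
Branch closes: a and ~a both at 0.
Every branch closes (one shown): unsatisfiable in T, hence also in S4, S5 (every S4/S5-frame is a T-frame).
K-tableau for the formula:
1. ~(a -> <>a) & (c -> a), 0
2. ~(a -> <>a), 0
3. c -> a, 0
4. a, 0
5. ~<>a, 0
Complete open branch: satisfiable in K.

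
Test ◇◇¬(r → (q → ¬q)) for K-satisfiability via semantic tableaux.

Satisfiable

1. ◇◇¬(r → (q → ¬q)), u
2. ◇¬(r → (q → ¬q)), v
3. ¬(r → (q → ¬q)), w
4. r, w
5. ¬(q → ¬q), w
6. q, w
Accessibility: uRv, vRw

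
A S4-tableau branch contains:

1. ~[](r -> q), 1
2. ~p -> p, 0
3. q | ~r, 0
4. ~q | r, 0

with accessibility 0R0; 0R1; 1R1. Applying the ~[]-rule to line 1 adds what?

a fresh world 2 with 1R2, and ~(r -> q) at 2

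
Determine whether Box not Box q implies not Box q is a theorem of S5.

Tableau for the negation not (Box not Box q implies not Box q):
1. not (Box not Box q implies not Box q), 0
2. Box not Box q, 0
3. Box q, 0
4. not Box q, 0
5. q, 0
6. not q, 1
7. not Box q, 1
8. q, 1
Accessibility: 0R0, 0R1, 1R0, 1R1
Branch closes: q and not q both at 1.
All branches of the negation close; one closing branch shown above.

Valid in S5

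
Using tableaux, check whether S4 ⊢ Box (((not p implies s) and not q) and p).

Not valid

Tableau for the negation not Box (((not p implies s) and not q) and p):
1. not Box (((not p implies s) and not q) and p), 0
2. not (((not p implies s) and not q) and p), 1
3. not p, 1
Accessibility: 0R0, 0R1, 1R1
The negation has an open branch (countermodel exists).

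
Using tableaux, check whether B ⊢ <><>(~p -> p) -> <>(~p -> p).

Not valid

Tableau for the negation ~(<><>(~p -> p) -> <>(~p -> p)):
1. ~(<><>(~p -> p) -> <>(~p -> p)), w0
2. <><>(~p -> p), w0
3. ~<>(~p -> p), w0
4. ~(~p -> p), w0
5. ~p, w0
6. <>(~p -> p), w1
7. ~(~p -> p), w1
8. ~p, w1
9. ~p -> p, w2
10. p, w2
Accessibility: w0Rw0, w0Rw1, w1Rw0, w1Rw1, w1Rw2, w2Rw1, w2Rw2
The negation has an open branch (countermodel exists).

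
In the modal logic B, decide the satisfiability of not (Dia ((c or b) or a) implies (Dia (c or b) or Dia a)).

Unsatisfiable

1. not (Dia ((c or b) or a) implies (Dia (c or b) or Dia a)), w0
2. Dia ((c or b) or a), w0
3. not (Dia (c or b) or Dia a), w0
4. not Dia (c or b), w0
5. not Dia a, w0
6. not (c or b), w0
7. not c, w0
8. not b, w0
9. not a, w0
10. (c or b) or a, w1
11. not (c or b), w1
12. not c, w1
13. not b, w1
14. not a, w1
15. c or b, w1
16. b, w1
Accessibility: w0Rw0, w0Rw1, w1Rw0, w1Rw1
Branch closes: b and not b both at w1.
All branches of the tableau close; one closing branch shown above.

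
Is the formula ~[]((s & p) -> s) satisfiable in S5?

No, unsatisfiable

1. ~[]((s & p) -> s), u
2. ~((s & p) -> s), v
3. s & p, v
4. ~s, v
5. s, v
6. p, v
Accessibility: uRu, uRv, vRu, vRv
Branch closes: s and ~s both at v.
Every branch closes; the branch above is one of them.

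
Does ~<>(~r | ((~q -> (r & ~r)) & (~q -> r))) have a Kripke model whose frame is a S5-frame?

Yes, satisfiable

1. ~<>(~r | ((~q -> (r & ~r)) & (~q -> r))), u
2. ~(~r | ((~q -> (r & ~r)) & (~q -> r))), u   [~<>-rule on 1 via uRu]
3. r, u   [~|-rule on 2]
4. ~((~q -> (r & ~r)) & (~q -> r)), u   [~|-rule on 2]
5. ~(~q -> (r & ~r)), u   [~&-rule on 4 (branches; this branch)]
6. ~q, u   [~->-rule on 5]
7. ~(r & ~r), u   [~->-rule on 5]
Accessibility: uRu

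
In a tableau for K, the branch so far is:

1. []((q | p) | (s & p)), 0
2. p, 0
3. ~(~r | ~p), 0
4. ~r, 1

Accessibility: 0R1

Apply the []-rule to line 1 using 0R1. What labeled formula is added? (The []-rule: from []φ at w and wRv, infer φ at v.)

(q | p) | (s & p), 1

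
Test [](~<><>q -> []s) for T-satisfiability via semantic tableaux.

1. [](~<><>q -> []s), u
2. ~<><>q -> []s, u
3. []s, u
4. s, u
Accessibility: uRu

Satisfiable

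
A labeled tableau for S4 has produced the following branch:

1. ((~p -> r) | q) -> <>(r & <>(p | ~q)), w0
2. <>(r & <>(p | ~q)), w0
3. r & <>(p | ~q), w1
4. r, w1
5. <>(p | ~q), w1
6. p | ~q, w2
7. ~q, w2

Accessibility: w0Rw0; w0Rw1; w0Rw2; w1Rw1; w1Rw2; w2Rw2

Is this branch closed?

No world carries both an atom and its negation.

Open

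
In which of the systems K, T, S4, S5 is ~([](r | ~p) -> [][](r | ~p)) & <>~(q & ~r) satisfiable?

S4-tableau for the formula:
1. ~([](r | ~p) -> [][](r | ~p)) & <>~(q & ~r), w0
2. ~([](r | ~p) -> [][](r | ~p)), w0   [&-rule on 1]
3. <>~(q & ~r), w0   [&-rule on 1]
4. [](r | ~p), w0   [~->-rule on 2]
5. ~[][](r | ~p), w0   [~->-rule on 2]
6. r | ~p, w0   [[]-rule on 4 via w0Rw0]
7. ~p, w0   [|-rule on 6 (branches; this branch)]
8. ~(q & ~r), w1   [<>-rule on 3: fresh world w1, w0Rw1]
9. r | ~p, w1   [[]-rule on 4 via w0Rw1]
10. r, w1   [~&-rule on 8 (branches; this branch)]
11. ~p, w1   [|-rule on 9 (branches; this branch)]
12. ~[](r | ~p), w2   [~[]-rule on 5: fresh world w2, w0Rw2]
13. r | ~p, w2   [[]-rule on 4 via w0Rw2]
14. ~p, w2   [|-rule on 13 (branches; this branch)]
15. ~(r | ~p), w3   [~[]-rule on 12: fresh world w3, w2Rw3]
16. ~r, w3   [~|-rule on 15]
17. p, w3   [~|-rule on 15]
18. r | ~p, w3   [[]-rule on 4 via w0Rw3]
19. ~p, w3   [|-rule on 18 (branches; this branch)]
Accessibility: w0Rw0, w0Rw1, w0Rw2, w0Rw3, w1Rw1, w2Rw2, w2Rw3, w3Rw3
Branch closes: p and ~p both at w3.
Every branch closes (one shown): unsatisfiable in S4, hence also in S5 (every S5-frame is an S4-frame).
T-tableau for the formula:
1. ~([](r | ~p) -> [][](r | ~p)) & <>~(q & ~r), w0
2. ~([](r | ~p) -> [][](r | ~p)), w0   [&-rule on 1]
3. <>~(q & ~r), w0   [&-rule on 1]
4. [](r | ~p), w0   [~->-rule on 2]
5. ~[][](r | ~p), w0   [~->-rule on 2]
6. r | ~p, w0   [[]-rule on 4 via w0Rw0]
7. ~p, w0   [|-rule on 6 (branches; this branch)]
8. ~(q & ~r), w1   [<>-rule on 3: fresh world w1, w0Rw1]
9. r | ~p, w1   [[]-rule on 4 via w0Rw1]
10. r, w1   [~&-rule on 8 (branches; this branch)]
11. ~p, w1   [|-rule on 9 (branches; this branch)]
12. ~[](r | ~p), w2   [~[]-rule on 5: fresh world w2, w0Rw2]
13. r | ~p, w2   [[]-rule on 4 via w0Rw2]
14. ~p, w2   [|-rule on 13 (branches; this branch)]
15. ~(r | ~p), w3   [~[]-rule on 12: fresh world w3, w2Rw3]
16. ~r, w3   [~|-rule on 15]
17. p, w3   [~|-rule on 15]
Accessibility: w0Rw0, w0Rw1, w0Rw2, w1Rw1, w2Rw2, w2Rw3, w3Rw3
Complete open branch: satisfiable in T, hence also in K (this T-model is also a K-model).

K, T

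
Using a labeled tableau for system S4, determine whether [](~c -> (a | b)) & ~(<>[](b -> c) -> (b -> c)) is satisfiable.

1. [](~c -> (a | b)) & ~(<>[](b -> c) -> (b -> c)), 0
2. [](~c -> (a | b)), 0
3. ~(<>[](b -> c) -> (b -> c)), 0
4. <>[](b -> c), 0
5. ~(b -> c), 0
6. b, 0
7. ~c, 0
8. ~c -> (a | b), 0
9. a | b, 0
10. [](b -> c), 1
11. ~c -> (a | b), 1
12. b -> c, 1
13. a | b, 1
14. c, 1
15. b, 1
Accessibility: 0R0, 0R1, 1R1

Yes, satisfiable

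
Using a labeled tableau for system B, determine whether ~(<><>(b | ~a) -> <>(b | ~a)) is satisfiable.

1. ~(<><>(b | ~a) -> <>(b | ~a)), u
2. <><>(b | ~a), u
3. ~<>(b | ~a), u
4. ~(b | ~a), u
5. ~b, u
6. a, u
7. <>(b | ~a), v
8. ~(b | ~a), v
9. ~b, v
10. a, v
11. b | ~a, w
12. ~a, w
Accessibility: uRu, uRv, vRu, vRv, vRw, wRv, wRw

Satisfiable (open branch found)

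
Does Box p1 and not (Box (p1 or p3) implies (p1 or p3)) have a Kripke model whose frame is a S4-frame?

1. Box p1 and not (Box (p1 or p3) implies (p1 or p3)), w0
2. Box p1, w0   [and-rule on 1]
3. not (Box (p1 or p3) implies (p1 or p3)), w0   [and-rule on 1]
4. Box (p1 or p3), w0   [neg-implies-rule on 3]
5. not (p1 or p3), w0   [neg-implies-rule on 3]
6. not p1, w0   [neg-or-rule on 5]
7. not p3, w0   [neg-or-rule on 5]
8. p1, w0   [Box-rule on 2 via w0Rw0]
Accessibility: w0Rw0
Branch closes: p1 and not p1 both at w0.
(One branch shown.) All branches close.

No, unsatisfiable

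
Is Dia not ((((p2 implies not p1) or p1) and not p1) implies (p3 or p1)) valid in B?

No, not valid

Tableau for the negation not Dia not ((((p2 implies not p1) or p1) and not p1) implies (p3 or p1)):
1. not Dia not ((((p2 implies not p1) or p1) and not p1) implies (p3 or p1)), u
2. (((p2 implies not p1) or p1) and not p1) implies (p3 or p1), u
3. p3 or p1, u
4. p1, u
Accessibility: uRu
The negation has an open branch (countermodel exists).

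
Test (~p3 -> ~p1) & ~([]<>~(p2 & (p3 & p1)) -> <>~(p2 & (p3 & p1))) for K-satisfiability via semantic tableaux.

Yes, satisfiable

1. (~p3 -> ~p1) & ~([]<>~(p2 & (p3 & p1)) -> <>~(p2 & (p3 & p1))), w0
2. ~p3 -> ~p1, w0
3. ~([]<>~(p2 & (p3 & p1)) -> <>~(p2 & (p3 & p1))), w0
4. []<>~(p2 & (p3 & p1)), w0
5. ~<>~(p2 & (p3 & p1)), w0
6. ~p1, w0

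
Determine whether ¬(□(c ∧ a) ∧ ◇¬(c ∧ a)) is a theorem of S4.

Valid

Tableau for the negation □(c ∧ a) ∧ ◇¬(c ∧ a):
1. □(c ∧ a) ∧ ◇¬(c ∧ a), w0
2. □(c ∧ a), w0
3. ◇¬(c ∧ a), w0
4. c ∧ a, w0
5. c, w0
6. a, w0
7. ¬(c ∧ a), w1
8. c ∧ a, w1
9. c, w1
10. a, w1
11. ¬a, w1
Accessibility: w0Rw0, w0Rw1, w1Rw1
Branch closes: a and ¬a both at w1.
All branches of the negation close; one closing branch shown above.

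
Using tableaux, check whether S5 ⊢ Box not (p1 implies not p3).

Tableau for the negation not Box not (p1 implies not p3):
1. not Box not (p1 implies not p3), w0
2. p1 implies not p3, w1   [neg-Box-rule on 1: fresh world w1, w0Rw1]
3. not p3, w1   [implies-rule on 2 (branches; this branch)]
Accessibility: w0Rw0, w0Rw1, w1Rw0, w1Rw1
The negation has an open branch (countermodel exists).

Not valid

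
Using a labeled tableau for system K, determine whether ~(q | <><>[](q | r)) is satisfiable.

Satisfiable (open branch found)

1. ~(q | <><>[](q | r)), 0
2. ~q, 0
3. ~<><>[](q | r), 0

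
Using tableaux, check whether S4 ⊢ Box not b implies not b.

Valid

Tableau for the negation not (Box not b implies not b):
1. not (Box not b implies not b), 0
2. Box not b, 0
3. b, 0
4. not b, 0
Accessibility: 0R0
Branch closes: b and not b both at 0.
Every branch of the negation's tableau closes; the branch above is one of them.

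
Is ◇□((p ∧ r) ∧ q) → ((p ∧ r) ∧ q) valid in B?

Tableau for the negation ¬(◇□((p ∧ r) ∧ q) → ((p ∧ r) ∧ q)):
1. ¬(◇□((p ∧ r) ∧ q) → ((p ∧ r) ∧ q)), 0
2. ◇□((p ∧ r) ∧ q), 0   [¬→-rule on 1]
3. ¬((p ∧ r) ∧ q), 0   [¬→-rule on 1]
4. ¬(p ∧ r), 0   [¬∧-rule on 3 (branches; this branch)]
5. ¬r, 0   [¬∧-rule on 4 (branches; this branch)]
6. □((p ∧ r) ∧ q), 1   [◇-rule on 2: fresh world 1, 0R1]
7. (p ∧ r) ∧ q, 0   [□-rule on 6 via 1R0]
8. p ∧ r, 0   [∧-rule on 7]
9. q, 0   [∧-rule on 7]
10. p, 0   [∧-rule on 8]
11. r, 0   [∧-rule on 8]
Accessibility: 0R0, 0R1, 1R0, 1R1
Branch closes: r and ¬r both at 0.
All branches of the negation close; one closing branch shown above.

Yes, valid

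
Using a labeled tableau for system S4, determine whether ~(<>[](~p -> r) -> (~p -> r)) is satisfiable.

1. ~(<>[](~p -> r) -> (~p -> r)), u
2. <>[](~p -> r), u
3. ~(~p -> r), u
4. ~p, u
5. ~r, u
6. [](~p -> r), v
7. ~p -> r, v
8. r, v
Accessibility: uRu, uRv, vRv

Yes, satisfiable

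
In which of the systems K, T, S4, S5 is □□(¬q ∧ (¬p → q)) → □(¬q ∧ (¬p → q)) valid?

T, S4, S5

K-tableau for the negation ¬(□□(¬q ∧ (¬p → q)) → □(¬q ∧ (¬p → q))):
1. ¬(□□(¬q ∧ (¬p → q)) → □(¬q ∧ (¬p → q))), w0
2. □□(¬q ∧ (¬p → q)), w0
3. ¬□(¬q ∧ (¬p → q)), w0
4. ¬(¬q ∧ (¬p → q)), w1
5. □(¬q ∧ (¬p → q)), w1
6. ¬(¬p → q), w1
7. ¬p, w1
8. ¬q, w1
Accessibility: w0Rw1
Complete open branch: countermodel on a K-frame, so not valid in K.
T-tableau for the negation ¬(□□(¬q ∧ (¬p → q)) → □(¬q ∧ (¬p → q))):
1. ¬(□□(¬q ∧ (¬p → q)) → □(¬q ∧ (¬p → q))), w0
2. □□(¬q ∧ (¬p → q)), w0
3. ¬□(¬q ∧ (¬p → q)), w0
4. □(¬q ∧ (¬p → q)), w0
5. ¬q ∧ (¬p → q), w0
6. ¬q, w0
7. ¬p → q, w0
8. p, w0
9. ¬(¬q ∧ (¬p → q)), w1
10. □(¬q ∧ (¬p → q)), w1
11. ¬q ∧ (¬p → q), w1
12. ¬q, w1
13. ¬p → q, w1
14. ¬(¬p → q), w1
15. ¬p, w1
16. q, w1
Accessibility: w0Rw0, w0Rw1, w1Rw1
Branch closes: q and ¬q both at w1.
Every branch closes (one shown): valid in T, hence also in S4, S5 (every theorem of T is a theorem of S4 and S5).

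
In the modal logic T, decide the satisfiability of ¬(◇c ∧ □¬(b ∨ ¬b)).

Satisfiable

1. ¬(◇c ∧ □¬(b ∨ ¬b)), 0
2. ¬□¬(b ∨ ¬b), 0
3. b ∨ ¬b, 1
4. ¬b, 1
Accessibility: 0R0, 0R1, 1R1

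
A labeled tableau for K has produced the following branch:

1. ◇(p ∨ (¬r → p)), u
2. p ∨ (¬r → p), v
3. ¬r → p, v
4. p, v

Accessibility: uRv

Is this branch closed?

No, open

No atom appears with both signs at the same world.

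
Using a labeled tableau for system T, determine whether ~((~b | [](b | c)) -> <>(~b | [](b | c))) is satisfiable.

1. ~((~b | [](b | c)) -> <>(~b | [](b | c))), w0
2. ~b | [](b | c), w0
3. ~<>(~b | [](b | c)), w0
4. ~(~b | [](b | c)), w0
5. b, w0
6. ~[](b | c), w0
7. [](b | c), w0
8. b | c, w0
9. c, w0
10. ~(b | c), w1
11. ~b, w1
12. ~c, w1
13. ~(~b | [](b | c)), w1
14. b, w1
15. ~[](b | c), w1
Accessibility: w0Rw0, w0Rw1, w1Rw1
Branch closes: b and ~b both at w1.
Every branch closes; the branch above is one of them.

Unsatisfiable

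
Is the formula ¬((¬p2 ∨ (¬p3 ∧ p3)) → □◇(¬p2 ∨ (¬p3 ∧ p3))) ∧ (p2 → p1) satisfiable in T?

Yes, satisfiable

1. ¬((¬p2 ∨ (¬p3 ∧ p3)) → □◇(¬p2 ∨ (¬p3 ∧ p3))) ∧ (p2 → p1), u
2. ¬((¬p2 ∨ (¬p3 ∧ p3)) → □◇(¬p2 ∨ (¬p3 ∧ p3))), u   [∧-rule on 1]
3. p2 → p1, u   [∧-rule on 1]
4. ¬p2 ∨ (¬p3 ∧ p3), u   [¬→-rule on 2]
5. ¬□◇(¬p2 ∨ (¬p3 ∧ p3)), u   [¬→-rule on 2]
6. p1, u   [→-rule on 3 (branches; this branch)]
7. ¬p2, u   [∨-rule on 4 (branches; this branch)]
8. ¬◇(¬p2 ∨ (¬p3 ∧ p3)), v   [¬□-rule on 5: fresh world v, uRv]
9. ¬(¬p2 ∨ (¬p3 ∧ p3)), v   [¬◇-rule on 8 via vRv]
10. p2, v   [¬∨-rule on 9]
11. ¬(¬p3 ∧ p3), v   [¬∨-rule on 9]
12. ¬p3, v   [¬∧-rule on 11 (branches; this branch)]
Accessibility: uRu, uRv, vRv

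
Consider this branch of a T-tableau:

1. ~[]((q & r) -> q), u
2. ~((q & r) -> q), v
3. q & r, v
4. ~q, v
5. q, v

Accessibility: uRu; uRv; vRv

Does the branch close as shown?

Closed

Both q and ~q appear at v.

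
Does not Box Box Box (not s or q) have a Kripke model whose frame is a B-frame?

1. not Box Box Box (not s or q), u
2. not Box Box (not s or q), v
3. not Box (not s or q), w
4. not (not s or q), x
5. s, x
6. not q, x
Accessibility: uRu, uRv, vRu, vRv, vRw, wRv, wRw, wRx, xRw, xRx

Satisfiable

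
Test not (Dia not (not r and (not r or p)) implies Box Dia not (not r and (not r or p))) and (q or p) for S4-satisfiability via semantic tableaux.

1. not (Dia not (not r and (not r or p)) implies Box Dia not (not r and (not r or p))) and (q or p), u
2. not (Dia not (not r and (not r or p)) implies Box Dia not (not r and (not r or p))), u   [and-rule on 1]
3. q or p, u   [and-rule on 1]
4. Dia not (not r and (not r or p)), u   [neg-implies-rule on 2]
5. not Box Dia not (not r and (not r or p)), u   [neg-implies-rule on 2]
6. p, u   [or-rule on 3 (branches; this branch)]
7. not (not r and (not r or p)), v   [Dia-rule on 4: fresh world v, uRv]
8. not (not r or p), v   [neg-and-rule on 7 (branches; this branch)]
9. r, v   [neg-or-rule on 8]
10. not p, v   [neg-or-rule on 8]
11. not Dia not (not r and (not r or p)), w   [neg-Box-rule on 5: fresh world w, uRw]
12. not r and (not r or p), w   [neg-Dia-rule on 11 via wRw]
13. not r, w   [and-rule on 12]
14. not r or p, w   [and-rule on 12]
15. p, w   [or-rule on 14 (branches; this branch)]
Accessibility: uRu, uRv, uRw, vRv, wRw

Yes, satisfiable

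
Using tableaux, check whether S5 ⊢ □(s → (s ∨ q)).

Valid in S5

Tableau for the negation ¬□(s → (s ∨ q)):
1. ¬□(s → (s ∨ q)), u
2. ¬(s → (s ∨ q)), v
3. s, v
4. ¬(s ∨ q), v
5. ¬s, v
6. ¬q, v
Accessibility: uRu, uRv, vRu, vRv
Branch closes: s and ¬s both at v.
Every branch of the negation's tableau closes; the branch above is one of them.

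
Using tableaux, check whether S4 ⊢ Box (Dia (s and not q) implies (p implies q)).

Tableau for the negation not Box (Dia (s and not q) implies (p implies q)):
1. not Box (Dia (s and not q) implies (p implies q)), u
2. not (Dia (s and not q) implies (p implies q)), v   [neg-Box-rule on 1: fresh world v, uRv]
3. Dia (s and not q), v   [neg-implies-rule on 2]
4. not (p implies q), v   [neg-implies-rule on 2]
5. p, v   [neg-implies-rule on 4]
6. not q, v   [neg-implies-rule on 4]
7. s and not q, w   [Dia-rule on 3: fresh world w, vRw]
8. s, w   [and-rule on 7]
9. not q, w   [and-rule on 7]
Accessibility: uRu, uRv, uRw, vRv, vRw, wRw
The negation has an open branch (countermodel exists).

Not valid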